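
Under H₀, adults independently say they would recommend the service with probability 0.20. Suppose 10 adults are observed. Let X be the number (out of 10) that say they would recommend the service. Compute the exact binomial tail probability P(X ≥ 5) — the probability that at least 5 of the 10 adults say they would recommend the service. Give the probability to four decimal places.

P = 0.0328

X ~ Binomial(n=10, p=0.20).
P(X ≥ 5) = Σ_{j=5}^{10} C(10,j)·0.20^j·0.80^{10−j}.
= 0.026424 + 0.005505 + 0.000786 + 0.000074 + 0.000004 + 0.000000 = 0.0328.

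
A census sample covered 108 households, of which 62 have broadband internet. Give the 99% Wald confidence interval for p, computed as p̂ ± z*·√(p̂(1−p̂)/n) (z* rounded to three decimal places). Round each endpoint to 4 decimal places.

With x = 62 successes in n = 108, p̂ = 0.57407.
SE = √(p̂(1−p̂)/n) = √(0.244513/108) = 0.047582.
z* = 2.576 at the 99% level.
Margin = 2.576·0.047582 = 0.12257.
CI: 0.57407 ± 0.12257 = (0.4515, 0.6966).

(0.4515, 0.6966)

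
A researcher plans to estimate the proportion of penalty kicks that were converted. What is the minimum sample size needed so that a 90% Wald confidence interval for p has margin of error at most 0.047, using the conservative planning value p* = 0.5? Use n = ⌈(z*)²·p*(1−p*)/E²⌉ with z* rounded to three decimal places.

n = 307

z* = 1.645 at the 90% level.
p*(1−p*) = 0.50·0.50 = 0.2500.
(z*)²·p*(1−p*)/E² = 2.706025·0.2500/0.002209 = 306.250.
Rounding up, n = 307.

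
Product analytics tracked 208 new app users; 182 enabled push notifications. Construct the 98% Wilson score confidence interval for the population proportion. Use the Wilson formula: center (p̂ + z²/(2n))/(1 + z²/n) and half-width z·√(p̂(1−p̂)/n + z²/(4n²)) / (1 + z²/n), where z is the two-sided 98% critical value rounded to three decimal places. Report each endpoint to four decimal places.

(0.8120, 0.9190)

Here p̂ = 182/208 = 0.87500 and z = 2.326 (z² = 5.410276).
Denominator 1 + z²/n = 1 + 5.410276/208 = 1.026011.
Center = (0.87500 + 0.013005)/1.026011 = 0.86549.
Radicand: p̂(1−p̂)/n + z²/(4n²) = 0.000525841 + 0.000031263 = 0.000557104.
Half-width = z·√(radicand)/denom = 2.326·0.023603/1.026011 = 0.05351.
CI: 0.86549 ± 0.05351 = (0.8120, 0.9190).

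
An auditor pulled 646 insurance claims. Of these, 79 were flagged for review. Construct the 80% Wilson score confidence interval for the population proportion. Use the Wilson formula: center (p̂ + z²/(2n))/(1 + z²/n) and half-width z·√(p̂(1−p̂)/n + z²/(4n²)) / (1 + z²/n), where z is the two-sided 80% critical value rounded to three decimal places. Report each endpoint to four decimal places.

(0.1067, 0.1398)

p̂ = 79/646 = 0.12229; z = 1.282, so z² = 1.643524.
Denominator 1 + z²/n = 1 + 1.643524/646 = 1.002544.
Adjusted center: (0.12229 + z²/(2n))/1.002544 = 0.12325.
Radicand: p̂(1−p̂)/n + z²/(4n²) = 0.000166155 + 0.000000985 = 0.000167140.
Half-width = z·√(radicand)/denom = 1.282·0.012928/1.002544 = 0.01653.
So the interval runs from 0.1067 to 0.1398.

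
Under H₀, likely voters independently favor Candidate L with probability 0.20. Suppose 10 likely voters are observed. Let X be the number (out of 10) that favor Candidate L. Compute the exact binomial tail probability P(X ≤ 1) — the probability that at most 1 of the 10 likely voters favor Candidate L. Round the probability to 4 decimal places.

P = 0.3758

X ~ Binomial(n=10, p=0.20).
P(X ≤ 1) = C(10,0)·0.20^0·0.80^10 + C(10,1)·0.20^1·0.80^9.
= 0.107374 + 0.268435 = 0.3758.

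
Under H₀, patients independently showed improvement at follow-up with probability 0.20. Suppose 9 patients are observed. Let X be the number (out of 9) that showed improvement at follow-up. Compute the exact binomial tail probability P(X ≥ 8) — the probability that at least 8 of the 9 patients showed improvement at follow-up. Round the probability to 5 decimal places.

X ~ Binomial(n=9, p=0.20).
P(X ≥ 8) = C(9,8)·0.20^8·0.80^1 + C(9,9)·0.20^9·0.80^0.
= 0.000018 + 0.000001 = 0.00002.

P = 0.00002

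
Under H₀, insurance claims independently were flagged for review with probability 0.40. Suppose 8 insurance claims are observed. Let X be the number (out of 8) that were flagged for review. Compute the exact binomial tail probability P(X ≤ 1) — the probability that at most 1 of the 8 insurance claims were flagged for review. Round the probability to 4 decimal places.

P = 0.1064

X is binomial with n = 8 and p = 0.40.
P(X ≤ 1) = C(8,0)·0.40^0·0.60^8 + C(8,1)·0.40^1·0.60^7.
= 0.016796 + 0.089580 = 0.1064.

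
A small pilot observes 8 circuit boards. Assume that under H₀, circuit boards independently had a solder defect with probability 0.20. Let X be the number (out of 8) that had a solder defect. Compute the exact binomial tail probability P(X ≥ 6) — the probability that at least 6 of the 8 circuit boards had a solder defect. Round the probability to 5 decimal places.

X ~ Binomial(n=8, p=0.20).
P(X ≥ 6) = C(8,6)·0.20^6·0.80^2 + C(8,7)·0.20^7·0.80^1 + C(8,8)·0.20^8·0.80^0.
= 0.001147 + 0.000082 + 0.000003 = 0.00123.

P = 0.00123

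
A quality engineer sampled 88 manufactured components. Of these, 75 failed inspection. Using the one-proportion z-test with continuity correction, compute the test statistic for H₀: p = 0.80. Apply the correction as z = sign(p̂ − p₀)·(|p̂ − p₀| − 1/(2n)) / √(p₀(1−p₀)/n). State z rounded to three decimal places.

z = 1.093

Sample proportion p̂ = 75/88 = 0.85227. p̂ − p₀ = 0.052273.
Continuity correction 1/(2n) = 1/176 = 0.005682.
Corrected numerator: |0.052273| − 0.005682 = 0.046591.
Null standard error: √(0.80·0.20/88) = √0.001818182 = 0.042640.
z = (+)0.046591/0.042640 = 1.093.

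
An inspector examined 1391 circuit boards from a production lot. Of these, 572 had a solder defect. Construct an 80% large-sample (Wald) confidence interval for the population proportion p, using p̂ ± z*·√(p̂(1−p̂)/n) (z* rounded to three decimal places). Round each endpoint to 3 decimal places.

p̂ = 572/1391 = 0.41121.
SE(p̂) = √(0.41121·0.58879/1391) = 0.013193.
For 80% confidence, z* = 1.282.
Margin of error: 1.282 × 0.013193 = 0.01691.
So the interval runs from 0.394 to 0.428.

(0.394, 0.428)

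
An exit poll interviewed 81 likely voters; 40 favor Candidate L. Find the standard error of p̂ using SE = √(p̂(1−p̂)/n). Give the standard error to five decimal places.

p̂ = 40/81 = 0.49383.
p̂(1−p̂) = 0.49383·0.50617 = 0.249962.
SE = √(0.249962/81) = 0.05555.

SE = 0.05555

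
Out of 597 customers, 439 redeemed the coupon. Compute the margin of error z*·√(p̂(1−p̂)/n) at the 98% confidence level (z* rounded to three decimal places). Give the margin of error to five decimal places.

ME = 0.04200

With x = 439 successes in n = 597, p̂ = 0.73534.
Standard error of p̂: √(0.194613/597) = √0.000325986 = 0.018055.
The 98% critical value is z* = 2.326.
So ME = 0.04200.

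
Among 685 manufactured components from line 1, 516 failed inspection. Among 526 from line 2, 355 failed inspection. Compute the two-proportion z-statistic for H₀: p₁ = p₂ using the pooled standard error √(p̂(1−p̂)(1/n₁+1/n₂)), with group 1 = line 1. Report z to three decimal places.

z = 3.009

p̂₁ = 516/685 = 0.75328, p̂₂ = 355/526 = 0.67490.
Pooling: p̂ = 871/1211 = 0.71924.
SE = √[p̂(1−p̂)(1/n₁+1/n₂)] = √[0.71924·0.28076·(1/685+1/526)] ≈ 0.026052.
z = (p̂₁ − p̂₂)/SE = (0.75328 − 0.67490)/0.026052 = 0.07838/0.026052 = 3.009.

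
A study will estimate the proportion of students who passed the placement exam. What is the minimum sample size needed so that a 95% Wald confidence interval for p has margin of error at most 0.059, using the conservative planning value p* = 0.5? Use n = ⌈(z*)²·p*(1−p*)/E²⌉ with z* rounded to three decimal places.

z* = 1.960 at the 95% level.
p*(1−p*) = 0.50·0.50 = 0.2500.
Required n before rounding: 3.841600 × 0.2500 / 0.059² = 275.898.
Rounding up, n = 276.

n = 276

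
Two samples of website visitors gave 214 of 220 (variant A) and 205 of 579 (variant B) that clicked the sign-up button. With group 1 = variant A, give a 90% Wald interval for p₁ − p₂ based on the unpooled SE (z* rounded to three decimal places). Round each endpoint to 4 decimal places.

(0.5813, 0.6560)

p̂₁ = 0.97273, p̂₂ = 0.35406, so the observed difference is 0.61867.
SE = √(0.000120586 + 0.000394993) = √0.000515579 = 0.022706.
The 90% critical value is z* = 1.645. Margin = 1.645·0.022706 = 0.03735.
Interval: 0.61867 ± 0.03735 → (0.5813, 0.6560).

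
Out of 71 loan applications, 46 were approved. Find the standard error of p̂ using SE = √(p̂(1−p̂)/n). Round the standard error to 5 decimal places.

p̂ = 46/71 = 0.64789.
p̂(1−p̂) = 0.228129.
SE = √(0.228129/71) = 0.05668.

SE = 0.05668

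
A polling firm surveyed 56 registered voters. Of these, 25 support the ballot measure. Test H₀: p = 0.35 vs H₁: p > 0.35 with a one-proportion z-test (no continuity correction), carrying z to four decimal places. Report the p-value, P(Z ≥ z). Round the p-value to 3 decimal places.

p-value = 0.065

p̂ = 25/56 = 0.44643.
Under H₀, SE = √(p₀(1−p₀)/n) = √(0.35·0.65/56) = √0.004062500 = 0.063738.
Test statistic (full precision, shown to 4 dp): z = (25/56 − 0.35)/SE₀ ≈ 1.5129.
p-value = P(Z ≥ z) with z = 1.5129 → 0.065.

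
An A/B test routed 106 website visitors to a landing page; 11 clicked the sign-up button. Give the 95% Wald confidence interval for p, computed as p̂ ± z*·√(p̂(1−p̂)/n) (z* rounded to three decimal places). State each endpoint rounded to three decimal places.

Sample proportion p̂ = 11/106 = 0.10377.
SE = √(p̂(1−p̂)/n) = √(0.093005/106) = 0.029621.
The 95% critical value is z* = 1.960.
Margin = 1.960·0.029621 = 0.05806.
So the interval runs from 0.046 to 0.162.

(0.046, 0.162)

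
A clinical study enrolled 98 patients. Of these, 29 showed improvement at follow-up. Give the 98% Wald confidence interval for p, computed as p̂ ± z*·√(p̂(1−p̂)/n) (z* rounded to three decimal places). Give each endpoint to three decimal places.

The sample proportion is 29/98 = 0.29592.
Standard error of p̂: √(0.208351/98) = √0.002126027 = 0.046109.
The 98% critical value is z* = 2.326.
Margin of error: 2.326 × 0.046109 = 0.10725.
CI: 0.29592 ± 0.10725 = (0.189, 0.403).

(0.189, 0.403)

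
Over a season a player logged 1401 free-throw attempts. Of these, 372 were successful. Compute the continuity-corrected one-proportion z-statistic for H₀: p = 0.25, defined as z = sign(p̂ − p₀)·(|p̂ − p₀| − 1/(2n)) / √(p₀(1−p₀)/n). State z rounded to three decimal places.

z = 1.311

The sample proportion is 372/1401 = 0.26552. p̂ − p₀ = 0.015525.
Continuity correction 1/(2n) = 1/2802 = 0.000357.
Corrected numerator: |0.015525| − 0.000357 = 0.015168.
SE₀ = √(0.25·0.75/1401) = 0.011569.
z = (+)0.015168/0.011569 = 1.311.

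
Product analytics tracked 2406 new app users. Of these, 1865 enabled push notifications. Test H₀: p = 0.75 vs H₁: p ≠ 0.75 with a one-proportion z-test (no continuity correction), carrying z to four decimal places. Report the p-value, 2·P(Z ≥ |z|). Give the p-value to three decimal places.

p-value = 0.004

p̂ = 1865/2406 = 0.77515.
SE₀ = √(0.75·0.25/2406) = 0.008828.
z = (p̂ − p₀)/SE = (1865/2406 − 0.75)/0.008828 ≈ 2.8484.
p-value = 2·P(Z ≥ |z|) with z = 2.8484 → 0.004.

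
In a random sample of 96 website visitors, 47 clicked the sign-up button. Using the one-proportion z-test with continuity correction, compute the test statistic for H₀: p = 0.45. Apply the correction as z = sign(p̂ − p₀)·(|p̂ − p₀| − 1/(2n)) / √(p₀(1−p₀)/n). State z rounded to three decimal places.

p̂ = 47/96 = 0.48958. p̂ − p₀ = 0.039583.
Continuity correction 1/(2n) = 1/192 = 0.005208.
Corrected numerator: |0.039583| − 0.005208 = 0.034375.
Under H₀, SE = √(p₀(1−p₀)/n) = √(0.45·0.55/96) = √0.002578125 = 0.050775.
z = (+)0.034375/0.050775 = 0.677.

z = 0.677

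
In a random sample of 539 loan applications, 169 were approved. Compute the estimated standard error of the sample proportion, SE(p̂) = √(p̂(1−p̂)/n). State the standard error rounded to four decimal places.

Sample proportion p̂ = 169/539 = 0.31354.
p̂(1−p̂) = 0.215233.
Dividing by n and taking the root: √0.000399319 = 0.0200.

SE = 0.0200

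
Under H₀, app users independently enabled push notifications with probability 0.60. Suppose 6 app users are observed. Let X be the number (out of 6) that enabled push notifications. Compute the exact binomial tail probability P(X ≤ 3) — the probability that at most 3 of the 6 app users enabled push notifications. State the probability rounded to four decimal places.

X is binomial with n = 6 and p = 0.60.
P(X ≤ 3) = C(6,0)·0.60^0·0.40^6 + C(6,1)·0.60^1·0.40^5 + C(6,2)·0.60^2·0.40^4 + C(6,3)·0.60^3·0.40^3.
= 0.004096 + 0.036864 + 0.138240 + 0.276480 = 0.4557.

P = 0.4557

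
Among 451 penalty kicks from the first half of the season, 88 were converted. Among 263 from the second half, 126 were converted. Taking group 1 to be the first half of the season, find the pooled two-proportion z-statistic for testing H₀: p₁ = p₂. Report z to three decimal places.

z = -7.989

Sample proportions: p̂₁ = 88/451 = 0.19512 and p̂₂ = 126/263 = 0.47909.
Pooling: p̂ = 214/714 = 0.29972.
SE = √[p̂(1−p̂)(1/n₁+1/n₂)] = √[0.29972·0.70028·(1/451+1/263)] ≈ 0.035545.
z = -0.28397/0.035545 = -7.989.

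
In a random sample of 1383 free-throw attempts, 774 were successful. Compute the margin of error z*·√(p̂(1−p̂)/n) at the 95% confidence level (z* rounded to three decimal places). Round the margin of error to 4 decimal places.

p̂ = 774/1383 = 0.55965.
SE = √(p̂(1−p̂)/n) = √(0.246442/1383) = 0.013349.
The 95% critical value is z* = 1.960.
So ME = 0.0262.

ME = 0.0262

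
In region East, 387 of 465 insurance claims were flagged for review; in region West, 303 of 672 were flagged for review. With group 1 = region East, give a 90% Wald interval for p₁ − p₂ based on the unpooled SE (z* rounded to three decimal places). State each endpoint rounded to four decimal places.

(0.3388, 0.4239)

p̂₁ = 387/465 = 0.83226, p̂₂ = 303/672 = 0.45089; p̂₁ − p̂₂ = 0.38137.
SE = √(0.000300225 + 0.000368435) = √0.000668660 = 0.025858.
For 90% confidence, z* = 1.645. Margin = 1.645·0.025858 = 0.04254.
CI: 0.38137 ± 0.04254 = (0.3388, 0.4239).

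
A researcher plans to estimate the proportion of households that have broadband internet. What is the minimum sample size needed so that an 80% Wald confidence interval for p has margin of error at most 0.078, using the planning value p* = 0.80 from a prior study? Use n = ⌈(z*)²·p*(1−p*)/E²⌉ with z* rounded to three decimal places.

z* = 1.282 at the 80% level.
p*(1−p*) = 0.80·0.20 = 0.1600.
(z*)²·p*(1−p*)/E² = 1.643524·0.1600/0.006084 = 43.222.
Rounding up, n = 44.

n = 44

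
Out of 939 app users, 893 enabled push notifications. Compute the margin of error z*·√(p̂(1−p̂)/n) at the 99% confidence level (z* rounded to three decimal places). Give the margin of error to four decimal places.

p̂ = 893/939 = 0.95101.
Standard error of p̂: √(0.046588/939) = √0.000049615 = 0.007044.
The 99% critical value is z* = 2.576.
ME = 2.576·0.007044 = 0.0181.

ME = 0.0181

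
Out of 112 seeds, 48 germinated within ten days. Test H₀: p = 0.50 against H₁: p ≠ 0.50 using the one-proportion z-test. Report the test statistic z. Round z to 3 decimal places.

Sample proportion p̂ = 48/112 = 0.42857.
Under H₀, SE = √(p₀(1−p₀)/n) = √(0.50·0.50/112) = √0.002232143 = 0.047246.
z = (p̂ − p₀)/SE = (0.42857 − 0.50)/0.047246 = -1.512.

z = -1.512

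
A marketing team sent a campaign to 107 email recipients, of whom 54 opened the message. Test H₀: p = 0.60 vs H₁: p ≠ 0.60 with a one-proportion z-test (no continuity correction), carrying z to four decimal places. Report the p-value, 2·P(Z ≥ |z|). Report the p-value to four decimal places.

With x = 54 successes in n = 107, p̂ = 0.50467.
SE₀ = √(0.60·0.40/107) = 0.047360.
Test statistic (full precision, shown to 4 dp): z = (54/107 − 0.60)/SE₀ ≈ -2.0128.
p-value = 2·P(Z ≥ |z|) with z = -2.0128 → 0.0441.

p-value = 0.0441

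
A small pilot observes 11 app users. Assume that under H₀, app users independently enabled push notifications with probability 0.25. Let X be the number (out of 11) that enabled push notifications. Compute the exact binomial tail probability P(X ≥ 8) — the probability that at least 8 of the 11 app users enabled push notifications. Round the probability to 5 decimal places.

X is binomial with n = 11 and p = 0.25.
P(X ≥ 8) = C(11,8)·0.25^8·0.75^3 + C(11,9)·0.25^9·0.75^2 + C(11,10)·0.25^10·0.75^1 + C(11,11)·0.25^11·0.75^0.
= 0.001062 + 0.000118 + 0.000008 + 0.000000 = 0.00119.

P = 0.00119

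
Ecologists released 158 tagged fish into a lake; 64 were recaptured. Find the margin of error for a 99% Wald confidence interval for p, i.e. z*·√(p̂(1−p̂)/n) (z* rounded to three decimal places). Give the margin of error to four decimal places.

ME = 0.1006

p̂ = 64/158 = 0.40506.
Standard error of p̂: √(0.240987/158) = √0.001525234 = 0.039054.
z* = 2.576 at the 99% level.
ME = 2.576·0.039054 = 0.1006.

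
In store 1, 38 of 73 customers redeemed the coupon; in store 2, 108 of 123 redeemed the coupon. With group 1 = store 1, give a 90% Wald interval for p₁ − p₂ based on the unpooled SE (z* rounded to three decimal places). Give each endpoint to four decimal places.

(-0.4652, -0.2498)

p̂₁ = 38/73 = 0.52055, p̂₂ = 108/123 = 0.87805; p̂₁ − p̂₂ = -0.35750.
SE = √(0.003418874 + 0.000870562) = √0.004289436 = 0.065494.
For 90% confidence, z* = 1.645. Margin = 1.645·0.065494 = 0.10774.
So the interval runs from -0.4652 to -0.2498.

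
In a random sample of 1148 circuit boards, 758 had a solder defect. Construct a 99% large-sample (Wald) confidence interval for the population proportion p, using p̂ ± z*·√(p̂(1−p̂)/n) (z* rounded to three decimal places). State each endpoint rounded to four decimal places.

The sample proportion is 758/1148 = 0.66028.
SE = √(p̂(1−p̂)/n) = √(0.224311/1148) = 0.013978.
z* = 2.576 at the 99% level.
Margin = 2.576·0.013978 = 0.03601.
CI: 0.66028 ± 0.03601 = (0.6243, 0.6963).

(0.6243, 0.6963)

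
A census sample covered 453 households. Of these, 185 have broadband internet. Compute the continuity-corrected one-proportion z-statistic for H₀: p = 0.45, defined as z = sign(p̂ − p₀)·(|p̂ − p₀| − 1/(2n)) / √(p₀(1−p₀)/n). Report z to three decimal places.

z = -1.733

With x = 185 successes in n = 453, p̂ = 0.40839. p̂ − p₀ = -0.041611.
Continuity correction 1/(2n) = 1/906 = 0.001104.
Corrected numerator: |-0.041611| − 0.001104 = 0.040507.
Null standard error: √(0.45·0.55/453) = √0.000546358 = 0.023374.
z = −0.040507/0.023374 = -1.733.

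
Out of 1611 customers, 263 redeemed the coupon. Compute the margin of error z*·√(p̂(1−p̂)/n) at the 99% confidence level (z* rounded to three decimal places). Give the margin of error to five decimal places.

ME = 0.02372

p̂ = 263/1611 = 0.16325.
SE(p̂) = √(0.16325·0.83675/1611) = 0.009208.
For 99% confidence, z* = 2.576.
So ME = 0.02372.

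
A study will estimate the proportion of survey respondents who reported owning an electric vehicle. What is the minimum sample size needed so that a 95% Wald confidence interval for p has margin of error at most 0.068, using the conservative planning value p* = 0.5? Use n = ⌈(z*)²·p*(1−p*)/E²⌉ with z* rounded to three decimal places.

n = 208

The 95% critical value is z* = 1.960.
p*(1−p*) = 0.50·0.50 = 0.2500.
Required n before rounding: 3.841600 × 0.2500 / 0.068² = 207.699.
⌈207.699⌉ = 208.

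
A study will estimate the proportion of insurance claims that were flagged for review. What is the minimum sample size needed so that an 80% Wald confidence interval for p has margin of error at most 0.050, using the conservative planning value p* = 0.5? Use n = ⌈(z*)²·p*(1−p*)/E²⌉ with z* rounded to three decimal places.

For 80% confidence, z* = 1.282.
p*(1−p*) = 0.50·0.50 = 0.2500.
Required n before rounding: 1.643524 × 0.2500 / 0.050² = 164.352.
⌈164.352⌉ = 165.

n = 165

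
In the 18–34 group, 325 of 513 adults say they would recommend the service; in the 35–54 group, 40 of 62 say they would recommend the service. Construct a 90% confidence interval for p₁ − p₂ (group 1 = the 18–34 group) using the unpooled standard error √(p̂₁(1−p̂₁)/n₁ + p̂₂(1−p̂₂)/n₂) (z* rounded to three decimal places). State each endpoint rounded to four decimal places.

p̂₁ = 325/513 = 0.63353, p̂₂ = 40/62 = 0.64516; p̂₁ − p̂₂ = -0.01163.
SE = √(0.000452573 + 0.003692390) = √0.004144963 = 0.064381.
For 90% confidence, z* = 1.645. Margin = 1.645·0.064381 = 0.10591.
So the interval runs from -0.1175 to 0.0943.

(-0.1175, 0.0943)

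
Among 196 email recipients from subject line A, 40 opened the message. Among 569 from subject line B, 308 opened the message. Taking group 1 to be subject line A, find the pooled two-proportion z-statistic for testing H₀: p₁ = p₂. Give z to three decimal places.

z = -8.177

p̂₁ = 40/196 = 0.20408, p̂₂ = 308/569 = 0.54130.
Pooled p̂ = (40+308)/(196+569) = 348/765 = 0.45490.
SE = √[p̂(1−p̂)(1/n₁+1/n₂)] = √[0.45490·0.54510·(1/196+1/569)] ≈ 0.041242.
z = (p̂₁ − p̂₂)/SE = (0.20408 − 0.54130)/0.041242 = -0.33722/0.041242 = -8.177.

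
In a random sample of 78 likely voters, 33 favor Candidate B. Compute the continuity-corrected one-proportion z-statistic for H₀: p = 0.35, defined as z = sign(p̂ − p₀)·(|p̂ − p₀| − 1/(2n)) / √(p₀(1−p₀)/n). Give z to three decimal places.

z = 1.234

With x = 33 successes in n = 78, p̂ = 0.42308. p̂ − p₀ = 0.073077.
Continuity correction 1/(2n) = 1/156 = 0.006410.
Corrected numerator: |0.073077| − 0.006410 = 0.066667.
Null standard error: √(0.35·0.65/78) = √0.002916667 = 0.054006.
z = (+)0.066667/0.054006 = 1.234.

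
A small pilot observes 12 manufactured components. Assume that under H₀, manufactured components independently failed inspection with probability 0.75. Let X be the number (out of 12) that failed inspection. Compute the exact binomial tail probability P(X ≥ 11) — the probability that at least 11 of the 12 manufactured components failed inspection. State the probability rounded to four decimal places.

P = 0.1584

X ~ Binomial(n=12, p=0.75).
P(X ≥ 11) = C(12,11)·0.75^11·0.25^1 + C(12,12)·0.75^12·0.25^0.
= 0.126705 + 0.031676 = 0.1584.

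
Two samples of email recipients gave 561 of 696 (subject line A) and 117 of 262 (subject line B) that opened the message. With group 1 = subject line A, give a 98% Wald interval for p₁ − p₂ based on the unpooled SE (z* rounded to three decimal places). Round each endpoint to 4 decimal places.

p̂₁ = 561/696 = 0.80603, p̂₂ = 117/262 = 0.44656; p̂₁ − p̂₂ = 0.35947.
Unpooled SE = √(p̂₁(1−p̂₁)/n₁ + p̂₂(1−p̂₂)/n₂) = √(0.000224631 + 0.000943300) = 0.034175.
For 98% confidence, z* = 2.326. Margin of error = 0.07949.
CI: 0.35947 ± 0.07949 = (0.2800, 0.4390).

(0.2800, 0.4390)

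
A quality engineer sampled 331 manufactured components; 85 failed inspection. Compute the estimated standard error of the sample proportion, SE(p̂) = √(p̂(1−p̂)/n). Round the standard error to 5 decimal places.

With x = 85 successes in n = 331, p̂ = 0.25680.
p̂(1−p̂) = 0.190854.
SE = √(0.190854/331) = √0.000576598 = 0.02401.

SE = 0.02401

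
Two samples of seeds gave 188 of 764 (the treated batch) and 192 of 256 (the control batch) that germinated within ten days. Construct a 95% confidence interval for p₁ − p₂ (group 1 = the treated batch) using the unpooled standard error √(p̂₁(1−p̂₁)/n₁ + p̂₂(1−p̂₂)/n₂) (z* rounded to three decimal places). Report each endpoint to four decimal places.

p̂₁ = 188/764 = 0.24607, p̂₂ = 192/256 = 0.75000; p̂₁ − p̂₂ = -0.50393.
Unpooled SE = √(p̂₁(1−p̂₁)/n₁ + p̂₂(1−p̂₂)/n₂) = √(0.000242829 + 0.000732422) = 0.031229.
z* = 1.960 at the 95% level. Margin = 1.960·0.031229 = 0.06121.
So the interval runs from -0.5651 to -0.4427.

(-0.5651, -0.4427)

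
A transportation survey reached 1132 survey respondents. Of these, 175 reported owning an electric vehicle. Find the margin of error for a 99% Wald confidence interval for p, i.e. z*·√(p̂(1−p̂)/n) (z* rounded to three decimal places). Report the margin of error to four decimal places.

With x = 175 successes in n = 1132, p̂ = 0.15459.
SE(p̂) = √(0.15459·0.84541/1132) = 0.010745.
The 99% critical value is z* = 2.576.
So ME = 0.0277.

ME = 0.0277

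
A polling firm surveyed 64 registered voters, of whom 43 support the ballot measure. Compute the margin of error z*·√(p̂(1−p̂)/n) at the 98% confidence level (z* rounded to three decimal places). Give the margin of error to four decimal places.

ME = 0.1365

The sample proportion is 43/64 = 0.67188.
Standard error of p̂: √(0.220459/64) = √0.003444672 = 0.058691.
z* = 2.326 at the 98% level.
ME = 2.326·0.058691 = 0.1365.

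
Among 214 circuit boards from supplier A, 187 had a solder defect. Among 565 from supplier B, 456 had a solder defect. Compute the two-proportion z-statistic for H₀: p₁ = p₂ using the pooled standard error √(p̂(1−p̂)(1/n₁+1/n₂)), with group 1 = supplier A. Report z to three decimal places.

p̂₁ = 187/214 = 0.87383, p̂₂ = 456/565 = 0.80708.
Pooled p̂ = (187+456)/(214+565) = 643/779 = 0.82542.
SE = √[p̂(1−p̂)(1/n₁+1/n₂)] = √[0.82542·0.17458·(1/214+1/565)] ≈ 0.030470.
z = (p̂₁ − p̂₂)/SE = (0.87383 − 0.80708)/0.030470 = 0.06675/0.030470 = 2.191.

z = 2.191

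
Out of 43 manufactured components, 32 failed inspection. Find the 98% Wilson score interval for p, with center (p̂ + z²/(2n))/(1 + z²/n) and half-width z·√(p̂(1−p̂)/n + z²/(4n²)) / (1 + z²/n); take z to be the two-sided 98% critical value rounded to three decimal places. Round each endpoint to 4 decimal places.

p̂ = 32/43 = 0.74419; z = 2.326, so z² = 5.410276.
Denominator 1 + z²/n = 1 + 5.410276/43 = 1.125820.
Adjusted center: (0.74419 + z²/(2n))/1.125820 = 0.71690.
Radicand: p̂(1−p̂)/n + z²/(4n²) = 0.004427283 + 0.000731514 = 0.005158797.
Half-width = z·√(radicand)/denom = 2.326·0.071825/1.125820 = 0.14839.
Interval: 0.71690 ± 0.14839 → (0.5685, 0.8653).

(0.5685, 0.8653)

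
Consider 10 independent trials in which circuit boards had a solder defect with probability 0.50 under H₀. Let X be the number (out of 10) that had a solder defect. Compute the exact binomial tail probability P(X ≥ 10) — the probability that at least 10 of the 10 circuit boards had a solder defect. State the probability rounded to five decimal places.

X ~ Binomial(n=10, p=0.50).
P(X ≥ 10) = C(10,10)·0.50^10·0.50^0.
= 0.000977 = 0.00098.

P = 0.00098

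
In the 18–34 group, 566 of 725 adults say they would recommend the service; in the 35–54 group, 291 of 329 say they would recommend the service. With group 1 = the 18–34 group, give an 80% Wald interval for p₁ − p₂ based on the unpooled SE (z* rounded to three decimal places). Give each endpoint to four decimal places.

p̂₁ = 0.78069, p̂₂ = 0.88450, so the observed difference is -0.10381.
SE = √(0.000236156 + 0.000310520) = √0.000546676 = 0.023381.
The 80% critical value is z* = 1.282. Margin of error = 0.02997.
CI: -0.10381 ± 0.02997 = (-0.1338, -0.0738).

(-0.1338, -0.0738)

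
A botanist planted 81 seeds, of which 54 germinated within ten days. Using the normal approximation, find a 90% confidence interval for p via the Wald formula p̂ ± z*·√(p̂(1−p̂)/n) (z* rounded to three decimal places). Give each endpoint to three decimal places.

With x = 54 successes in n = 81, p̂ = 0.66667.
Standard error of p̂: √(0.222222/81) = √0.002743484 = 0.052378.
For 90% confidence, z* = 1.645.
Margin = 1.645·0.052378 = 0.08616.
Interval: 0.66667 ± 0.08616 → (0.581, 0.753).

(0.581, 0.753)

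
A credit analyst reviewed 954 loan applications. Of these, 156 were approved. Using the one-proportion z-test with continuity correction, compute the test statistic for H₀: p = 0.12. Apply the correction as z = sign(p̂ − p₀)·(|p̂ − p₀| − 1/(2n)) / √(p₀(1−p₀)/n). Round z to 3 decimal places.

With x = 156 successes in n = 954, p̂ = 0.16352. p̂ − p₀ = 0.043522.
1/(2n) = 0.000524.
Corrected numerator: |0.043522| − 0.000524 = 0.042998.
Under H₀, SE = √(p₀(1−p₀)/n) = √(0.12·0.88/954) = √0.000110692 = 0.010521.
z = (+)0.042998/0.010521 = 4.087.

z = 4.087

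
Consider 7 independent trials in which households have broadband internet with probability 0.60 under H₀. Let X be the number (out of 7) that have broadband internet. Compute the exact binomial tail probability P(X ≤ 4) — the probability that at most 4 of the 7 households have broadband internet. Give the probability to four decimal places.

P = 0.5801

X is binomial with n = 7 and p = 0.60.
P(X ≤ 4) = Σ_{j=0}^{4} C(7,j)·0.60^j·0.40^{7−j}.
= 0.001638 + 0.017203 + 0.077414 + 0.193536 + 0.290304 = 0.5801.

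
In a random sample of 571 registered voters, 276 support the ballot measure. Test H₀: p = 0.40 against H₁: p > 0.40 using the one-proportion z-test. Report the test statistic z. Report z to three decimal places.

z = 4.066

p̂ = 276/571 = 0.48336.
SE₀ = √(0.40·0.60/571) = 0.020502.
z = (0.48336 − 0.40)/0.020502 = 0.08336/0.020502 = 4.066.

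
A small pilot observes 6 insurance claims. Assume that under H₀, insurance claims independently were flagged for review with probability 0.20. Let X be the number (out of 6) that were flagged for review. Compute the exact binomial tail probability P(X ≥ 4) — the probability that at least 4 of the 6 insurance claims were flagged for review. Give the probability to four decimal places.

X is binomial with n = 6 and p = 0.20.
P(X ≥ 4) = C(6,4)·0.20^4·0.80^2 + C(6,5)·0.20^5·0.80^1 + C(6,6)·0.20^6·0.80^0.
= 0.015360 + 0.001536 + 0.000064 = 0.0170.

P = 0.0170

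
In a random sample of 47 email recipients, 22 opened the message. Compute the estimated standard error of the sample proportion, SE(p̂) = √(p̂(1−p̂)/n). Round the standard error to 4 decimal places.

p̂ = 22/47 = 0.46809.
p̂(1−p̂) = 0.248982.
SE = √(0.248982/47) = √0.005297489 = 0.0728.

SE = 0.0728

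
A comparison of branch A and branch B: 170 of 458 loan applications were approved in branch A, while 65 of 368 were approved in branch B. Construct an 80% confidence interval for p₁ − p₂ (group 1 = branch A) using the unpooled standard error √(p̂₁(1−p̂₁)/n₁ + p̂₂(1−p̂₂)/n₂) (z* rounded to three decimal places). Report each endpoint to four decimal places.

p̂₁ = 0.37118, p̂₂ = 0.17663, so the observed difference is 0.19455.
SE = √(0.000509618 + 0.000395196) = √0.000904814 = 0.030080.
The 80% critical value is z* = 1.282. Margin = 1.282·0.030080 = 0.03856.
So the interval runs from 0.1560 to 0.2331.

(0.1560, 0.2331)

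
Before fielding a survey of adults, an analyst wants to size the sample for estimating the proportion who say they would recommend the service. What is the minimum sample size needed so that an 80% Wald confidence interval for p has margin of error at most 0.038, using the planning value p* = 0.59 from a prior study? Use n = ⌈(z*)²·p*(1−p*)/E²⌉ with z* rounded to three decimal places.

n = 276

z* = 1.282 at the 80% level.
p*(1−p*) = 0.2419.
Required n before rounding: 1.643524 × 0.2419 / 0.038² = 275.324.
⌈275.324⌉ = 276.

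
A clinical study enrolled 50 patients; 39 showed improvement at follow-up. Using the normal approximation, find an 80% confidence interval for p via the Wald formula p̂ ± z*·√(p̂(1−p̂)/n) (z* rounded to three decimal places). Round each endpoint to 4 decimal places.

(0.7049, 0.8551)

p̂ = 39/50 = 0.78000.
SE(p̂) = √(0.78000·0.22000/50) = 0.058583.
The 80% critical value is z* = 1.282.
Margin of error: 1.282 × 0.058583 = 0.07510.
CI: 0.78000 ± 0.07510 = (0.7049, 0.8551).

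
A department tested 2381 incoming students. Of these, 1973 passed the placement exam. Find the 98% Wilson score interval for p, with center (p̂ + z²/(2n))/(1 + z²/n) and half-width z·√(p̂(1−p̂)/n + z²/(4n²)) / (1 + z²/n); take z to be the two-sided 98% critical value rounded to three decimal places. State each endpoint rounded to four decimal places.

Here p̂ = 1973/2381 = 0.82864 and z = 2.326 (z² = 5.410276).
Denominator 1 + z²/n = 1 + 5.410276/2381 = 1.002272.
Adjusted center: (0.82864 + z²/(2n))/1.002272 = 0.82790.
Radicand: p̂(1−p̂)/n + z²/(4n²) = 0.000059636 + 0.000000239 = 0.000059875.
Half-width = 2.326·√0.000059875/1.002272 = 0.01796.
So the interval runs from 0.8099 to 0.8459.

(0.8099, 0.8459)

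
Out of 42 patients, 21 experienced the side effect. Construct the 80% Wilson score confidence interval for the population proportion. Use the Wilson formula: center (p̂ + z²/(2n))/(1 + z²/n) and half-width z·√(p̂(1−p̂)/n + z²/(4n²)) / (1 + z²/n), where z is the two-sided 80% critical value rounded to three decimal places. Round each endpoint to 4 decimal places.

(0.4030, 0.5970)

p̂ = 21/42 = 0.50000; z = 1.282, so z² = 1.643524.
Denominator 1 + z²/n = 1 + 1.643524/42 = 1.039132.
Center = (0.50000 + 0.019566)/1.039132 = 0.50000.
Radicand: p̂(1−p̂)/n + z²/(4n²) = 0.005952381 + 0.000232926 = 0.006185307.
Half-width = z·√(radicand)/denom = 1.282·0.078647/1.039132 = 0.09703.
CI: 0.50000 ± 0.09703 = (0.4030, 0.5970).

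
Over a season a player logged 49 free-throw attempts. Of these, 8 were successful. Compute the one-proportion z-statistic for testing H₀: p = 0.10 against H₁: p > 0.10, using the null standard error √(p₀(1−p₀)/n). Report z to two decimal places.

z = 1.48

Sample proportion p̂ = 8/49 = 0.16327.
SE₀ = √(0.10·0.90/49) = 0.042857.
z = (p̂ − p₀)/SE = (0.16327 − 0.10)/0.042857 = 1.48.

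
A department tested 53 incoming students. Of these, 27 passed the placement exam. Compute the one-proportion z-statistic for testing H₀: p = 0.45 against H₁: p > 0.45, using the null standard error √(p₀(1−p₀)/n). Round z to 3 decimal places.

p̂ = 27/53 = 0.50943.
Null standard error: √(0.45·0.55/53) = √0.004669811 = 0.068336.
z = (0.50943 − 0.45)/0.068336 = 0.05943/0.068336 = 0.870.

z = 0.870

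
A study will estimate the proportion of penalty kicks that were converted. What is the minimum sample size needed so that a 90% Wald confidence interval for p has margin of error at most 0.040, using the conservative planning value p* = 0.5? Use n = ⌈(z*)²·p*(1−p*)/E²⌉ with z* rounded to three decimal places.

z* = 1.645 at the 90% level.
p*(1−p*) = 0.2500.
(z*)²·p*(1−p*)/E² = 2.706025·0.2500/0.001600 = 422.816.
Rounding up, n = 423.

n = 423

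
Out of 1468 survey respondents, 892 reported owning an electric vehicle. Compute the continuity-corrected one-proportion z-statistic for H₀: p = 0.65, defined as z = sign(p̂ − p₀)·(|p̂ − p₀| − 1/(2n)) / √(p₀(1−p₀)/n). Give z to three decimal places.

p̂ = 892/1468 = 0.60763. p̂ − p₀ = -0.042371.
1/(2n) = 0.000341.
Corrected numerator: |-0.042371| − 0.000341 = 0.042030.
Null standard error: √(0.65·0.35/1468) = √0.000154973 = 0.012449.
z = −0.042030/0.012449 = -3.376.

z = -3.376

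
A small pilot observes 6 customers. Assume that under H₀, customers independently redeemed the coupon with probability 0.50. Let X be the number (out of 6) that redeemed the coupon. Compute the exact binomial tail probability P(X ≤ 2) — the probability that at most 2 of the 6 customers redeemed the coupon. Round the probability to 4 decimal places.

X ~ Binomial(n=6, p=0.50).
P(X ≤ 2) = C(6,0)·0.50^0·0.50^6 + C(6,1)·0.50^1·0.50^5 + C(6,2)·0.50^2·0.50^4.
= 0.015625 + 0.093750 + 0.234375 = 0.3438.

P = 0.3438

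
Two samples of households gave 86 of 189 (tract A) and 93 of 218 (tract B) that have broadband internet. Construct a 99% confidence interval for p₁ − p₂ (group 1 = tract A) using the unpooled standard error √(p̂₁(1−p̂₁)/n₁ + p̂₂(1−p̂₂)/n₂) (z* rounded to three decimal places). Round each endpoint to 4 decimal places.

(-0.0987, 0.1555)

p̂₁ = 0.45503, p̂₂ = 0.42661, so the observed difference is 0.02842.
SE = √(0.001312050 + 0.001122079) = √0.002434129 = 0.049337.
z* = 2.576 at the 99% level. Margin = 2.576·0.049337 = 0.12709.
Interval: 0.02842 ± 0.12709 → (-0.0987, 0.1555).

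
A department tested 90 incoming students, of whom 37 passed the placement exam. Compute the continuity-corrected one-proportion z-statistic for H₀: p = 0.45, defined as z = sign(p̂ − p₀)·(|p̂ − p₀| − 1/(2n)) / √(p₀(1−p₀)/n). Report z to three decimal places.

Sample proportion p̂ = 37/90 = 0.41111. p̂ − p₀ = -0.038889.
Continuity correction 1/(2n) = 1/180 = 0.005556.
Corrected numerator: |-0.038889| − 0.005556 = 0.033333.
Null standard error: √(0.45·0.55/90) = √0.002750000 = 0.052440.
z = −0.033333/0.052440 = -0.636.

z = -0.636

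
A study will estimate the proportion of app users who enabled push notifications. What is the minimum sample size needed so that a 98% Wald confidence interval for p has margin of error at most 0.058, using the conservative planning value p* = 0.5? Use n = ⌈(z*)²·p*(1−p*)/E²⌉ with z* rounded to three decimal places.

For 98% confidence, z* = 2.326.
p*(1−p*) = 0.2500.
Required n before rounding: 5.410276 × 0.2500 / 0.058² = 402.072.
⌈402.072⌉ = 403.

n = 403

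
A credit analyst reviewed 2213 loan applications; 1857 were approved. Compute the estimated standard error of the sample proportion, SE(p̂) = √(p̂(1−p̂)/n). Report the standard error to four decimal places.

SE = 0.0078

The sample proportion is 1857/2213 = 0.83913.
p̂(1−p̂) = 0.134991.
Dividing by n and taking the root: √0.000060999 = 0.0078.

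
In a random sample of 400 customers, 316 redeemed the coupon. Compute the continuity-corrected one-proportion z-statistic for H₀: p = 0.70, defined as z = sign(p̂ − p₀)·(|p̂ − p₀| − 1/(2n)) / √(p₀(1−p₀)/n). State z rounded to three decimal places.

z = 3.873

Sample proportion p̂ = 316/400 = 0.79000. p̂ − p₀ = 0.090000.
1/(2n) = 0.001250.
Corrected numerator: |0.090000| − 0.001250 = 0.088750.
SE₀ = √(0.70·0.30/400) = 0.022913.
z = (+)0.088750/0.022913 = 3.873.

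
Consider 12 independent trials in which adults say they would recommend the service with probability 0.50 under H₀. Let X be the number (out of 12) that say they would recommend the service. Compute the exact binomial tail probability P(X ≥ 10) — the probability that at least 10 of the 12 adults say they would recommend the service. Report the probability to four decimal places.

P = 0.0193

X ~ Binomial(n=12, p=0.50).
P(X ≥ 10) = C(12,10)·0.50^10·0.50^2 + C(12,11)·0.50^11·0.50^1 + C(12,12)·0.50^12·0.50^0.
= 0.016113 + 0.002930 + 0.000244 = 0.0193.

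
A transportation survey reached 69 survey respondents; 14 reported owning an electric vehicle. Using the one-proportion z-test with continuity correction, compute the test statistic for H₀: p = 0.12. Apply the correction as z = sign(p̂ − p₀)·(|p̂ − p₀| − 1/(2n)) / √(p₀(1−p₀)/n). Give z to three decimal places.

z = 1.934

Sample proportion p̂ = 14/69 = 0.20290. p̂ − p₀ = 0.082899.
1/(2n) = 0.007246.
Corrected numerator: |0.082899| − 0.007246 = 0.075653.
Under H₀, SE = √(p₀(1−p₀)/n) = √(0.12·0.88/69) = √0.001530435 = 0.039121.
z = +0.075653/0.039121 = 1.934.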